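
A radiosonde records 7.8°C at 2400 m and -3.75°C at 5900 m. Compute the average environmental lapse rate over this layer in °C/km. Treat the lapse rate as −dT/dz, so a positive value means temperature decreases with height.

3.3°C/km

Γ = −ΔT/Δz = (7.8 − (-3.75)) / (5900 − 2400) m
  = 11.55°C / 3.5 km = 3.3°C/km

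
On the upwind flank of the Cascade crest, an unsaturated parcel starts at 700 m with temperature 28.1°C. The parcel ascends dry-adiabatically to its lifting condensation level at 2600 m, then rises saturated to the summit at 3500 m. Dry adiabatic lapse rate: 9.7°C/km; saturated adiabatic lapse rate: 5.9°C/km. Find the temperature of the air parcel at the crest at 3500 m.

4.36°C

From 700 m to 2600 m (dry): cools by 9.7 × 1.9 = 18.43°C, giving 9.67°C.
From 2600 m to 3500 m (saturated): cools by 5.9 × 0.9 = 5.31°C, giving 4.36°C.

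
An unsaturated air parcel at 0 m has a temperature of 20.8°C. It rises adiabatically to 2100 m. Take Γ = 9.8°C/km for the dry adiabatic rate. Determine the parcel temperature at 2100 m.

0–2100 m, dry adiabatic: Δz = 2.1 km ⇒ ΔT = -20.58°C; T = 0.22°C

0.22°C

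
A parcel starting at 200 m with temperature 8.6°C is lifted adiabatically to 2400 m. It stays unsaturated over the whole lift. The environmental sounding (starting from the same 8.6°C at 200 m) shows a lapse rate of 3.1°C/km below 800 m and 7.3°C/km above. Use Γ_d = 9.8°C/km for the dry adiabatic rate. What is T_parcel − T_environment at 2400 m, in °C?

Parcel:
  200 → 2400 m (dry, 9.8°C/km): ΔT = -9.8 × 2.2 = -21.56°C → T = -12.96°C
Environment:
  200 → 800 m (environment, lower layer, 3.1°C/km): ΔT = -3.1 × 0.6 = -1.86°C → T = 6.74°C
  800 → 2400 m (environment, upper layer, 7.3°C/km): ΔT = -7.3 × 1.6 = -11.68°C → T = -4.94°C
T_parcel − T_env = -12.96 − (-4.94) = -8.02°C

-8.02°C (parcel cooler than environment)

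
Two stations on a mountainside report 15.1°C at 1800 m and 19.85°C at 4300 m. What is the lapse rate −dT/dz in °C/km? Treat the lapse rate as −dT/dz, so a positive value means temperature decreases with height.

Γ = −ΔT/Δz = (15.1 − 19.85) / (4300 − 1800) m
  = -4.75°C / 2.5 km = -1.9°C/km

-1.9°C/km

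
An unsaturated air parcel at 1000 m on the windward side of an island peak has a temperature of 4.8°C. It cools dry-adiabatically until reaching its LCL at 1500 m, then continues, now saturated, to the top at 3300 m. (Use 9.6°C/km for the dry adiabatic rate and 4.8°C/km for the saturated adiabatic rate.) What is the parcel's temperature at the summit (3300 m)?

1000 → 1500 m (dry, 9.6°C/km): ΔT = -9.6 × 0.5 = -4.8°C → T = 0°C
1500 → 3300 m (saturated, 4.8°C/km): ΔT = -4.8 × 1.8 = -8.64°C → T = -8.64°C

-8.64°C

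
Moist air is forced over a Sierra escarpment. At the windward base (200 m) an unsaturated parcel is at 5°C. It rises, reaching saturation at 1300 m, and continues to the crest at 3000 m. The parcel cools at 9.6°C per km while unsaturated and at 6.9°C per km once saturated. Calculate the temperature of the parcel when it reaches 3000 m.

Dry to 1300 m: -9.6 × 1.1 km = -10.56°C, so T = -5.56°C.
Saturated to 3000 m: -6.9 × 1.7 km = -11.73°C, so T = -17.29°C.

-17.29°C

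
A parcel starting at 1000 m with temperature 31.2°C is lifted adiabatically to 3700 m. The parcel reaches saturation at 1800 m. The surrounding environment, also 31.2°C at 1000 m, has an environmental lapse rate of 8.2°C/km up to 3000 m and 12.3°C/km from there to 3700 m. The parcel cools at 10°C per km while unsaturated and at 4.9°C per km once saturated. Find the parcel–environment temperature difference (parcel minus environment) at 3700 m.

Parcel:
  1000–1800 m, dry: Δz = 0.8 km ⇒ ΔT = -8°C; T = 23.2°C
  1800–3700 m, saturated: Δz = 1.9 km ⇒ ΔT = -9.31°C; T = 13.89°C
Environment:
  1000–3000 m, environment, lower layer: Δz = 2 km ⇒ ΔT = -16.4°C; T = 14.8°C
  3000–3700 m, environment, upper layer: Δz = 0.7 km ⇒ ΔT = -8.61°C; T = 6.19°C
T_parcel − T_env = 13.89 − 6.19 = +7.7°C

+7.7°C (parcel warmer than environment)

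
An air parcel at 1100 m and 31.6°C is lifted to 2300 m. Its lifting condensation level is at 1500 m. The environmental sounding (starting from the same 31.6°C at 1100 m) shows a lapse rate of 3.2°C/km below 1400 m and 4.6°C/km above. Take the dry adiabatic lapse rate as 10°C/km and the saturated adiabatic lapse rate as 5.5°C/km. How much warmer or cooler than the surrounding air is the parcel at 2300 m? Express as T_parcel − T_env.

-3.3°C (parcel cooler than environment)

Parcel:
  From 1100 m to 1500 m (dry): cools by 10 × 0.4 = 4°C, giving 27.6°C.
  From 1500 m to 2300 m (saturated): cools by 5.5 × 0.8 = 4.4°C, giving 23.2°C.
Environment:
  From 1100 m to 1400 m (environment, lower layer): cools by 3.2 × 0.3 = 0.96°C, giving 30.64°C.
  From 1400 m to 2300 m (environment, upper layer): cools by 4.6 × 0.9 = 4.14°C, giving 26.5°C.
T_parcel − T_env = 23.2 − 26.5 = -3.3°C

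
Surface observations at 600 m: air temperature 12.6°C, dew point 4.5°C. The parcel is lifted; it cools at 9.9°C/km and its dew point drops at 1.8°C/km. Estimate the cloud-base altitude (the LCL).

T and T_d converge at 9.9 − 1.8 = 8.1°C per km
Height above start = (12.6 − 4.5) / 8.1 = 1 km
LCL altitude = 600 m + 1000 m = 1600 m

1600 m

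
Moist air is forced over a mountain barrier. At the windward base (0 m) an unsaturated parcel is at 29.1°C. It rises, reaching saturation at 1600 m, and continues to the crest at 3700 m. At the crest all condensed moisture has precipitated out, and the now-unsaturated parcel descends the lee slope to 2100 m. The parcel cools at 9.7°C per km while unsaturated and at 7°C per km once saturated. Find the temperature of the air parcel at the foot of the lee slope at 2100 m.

0 → 1600 m (dry, 9.7°C/km): ΔT = -9.7 × 1.6 = -15.52°C → T = 13.58°C
1600 → 3700 m (saturated, 7°C/km): ΔT = -7 × 2.1 = -14.7°C → T = -1.12°C
3700 → 2100 m (dry descent, 9.7°C/km): ΔT = +9.7 × 1.6 = +15.52°C → T = 14.4°C

14.4°C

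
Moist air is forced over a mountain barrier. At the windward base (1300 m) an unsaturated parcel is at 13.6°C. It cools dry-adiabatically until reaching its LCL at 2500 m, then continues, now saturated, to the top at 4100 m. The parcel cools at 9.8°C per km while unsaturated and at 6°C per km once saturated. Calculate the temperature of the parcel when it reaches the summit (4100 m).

-7.76°C

1300 → 2500 m (dry, 9.8°C/km): ΔT = -9.8 × 1.2 = -11.76°C → T = 1.84°C
2500 → 4100 m (saturated, 6°C/km): ΔT = -6 × 1.6 = -9.6°C → T = -7.76°C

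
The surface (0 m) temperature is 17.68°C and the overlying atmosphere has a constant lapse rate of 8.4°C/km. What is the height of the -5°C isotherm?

2700 m

Height above start = (17.68 − (-5)) / 8.4 = 2.7 km
Altitude = 0 m + 2700 m = 2700 m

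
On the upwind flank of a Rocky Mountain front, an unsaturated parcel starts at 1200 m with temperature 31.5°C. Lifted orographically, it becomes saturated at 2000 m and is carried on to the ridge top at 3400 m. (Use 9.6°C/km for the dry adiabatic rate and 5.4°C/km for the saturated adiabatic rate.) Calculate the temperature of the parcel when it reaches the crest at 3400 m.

16.26°C

Dry to 2000 m: -9.6 × 0.8 km = -7.68°C, so T = 23.82°C.
Saturated to 3400 m: -5.4 × 1.4 km = -7.56°C, so T = 16.26°C.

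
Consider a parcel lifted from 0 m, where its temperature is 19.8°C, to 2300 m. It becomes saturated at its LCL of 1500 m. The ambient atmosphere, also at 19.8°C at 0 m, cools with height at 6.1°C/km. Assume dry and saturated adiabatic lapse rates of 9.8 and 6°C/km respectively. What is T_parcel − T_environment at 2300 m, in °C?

Parcel:
  0–1500 m, dry: Δz = 1.5 km ⇒ ΔT = -14.7°C; T = 5.1°C
  1500–2300 m, saturated: Δz = 0.8 km ⇒ ΔT = -4.8°C; T = 0.3°C
Environment:
  0–2300 m, environment: Δz = 2.3 km ⇒ ΔT = -14.03°C; T = 5.77°C
T_parcel − T_env = 0.3 − 5.77 = -5.47°C

-5.47°C (parcel cooler than environment)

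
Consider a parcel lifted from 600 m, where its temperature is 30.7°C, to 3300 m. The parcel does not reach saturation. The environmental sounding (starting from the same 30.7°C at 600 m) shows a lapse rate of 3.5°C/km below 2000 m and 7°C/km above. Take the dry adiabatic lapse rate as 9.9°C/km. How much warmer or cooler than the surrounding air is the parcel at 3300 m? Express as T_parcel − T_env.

-12.73°C (parcel cooler than environment)

Parcel:
  600–3300 m, dry: Δz = 2.7 km ⇒ ΔT = -26.73°C; T = 3.97°C
Environment:
  600–2000 m, environment, lower layer: Δz = 1.4 km ⇒ ΔT = -4.9°C; T = 25.8°C
  2000–3300 m, environment, upper layer: Δz = 1.3 km ⇒ ΔT = -9.1°C; T = 16.7°C
T_parcel − T_env = 3.97 − 16.7 = -12.73°C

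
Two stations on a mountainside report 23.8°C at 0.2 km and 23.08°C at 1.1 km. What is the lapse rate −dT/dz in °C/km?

Γ = −ΔT/Δz = (23.8 − 23.08) / (1100 − 200) m
  = 0.72°C / 0.9 km = 0.8°C/km

0.8°C/km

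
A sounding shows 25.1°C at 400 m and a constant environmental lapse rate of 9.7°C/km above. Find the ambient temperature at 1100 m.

18.31°C

400–1100 m, environmental: Δz = 0.7 km ⇒ ΔT = -6.79°C; T = 18.31°C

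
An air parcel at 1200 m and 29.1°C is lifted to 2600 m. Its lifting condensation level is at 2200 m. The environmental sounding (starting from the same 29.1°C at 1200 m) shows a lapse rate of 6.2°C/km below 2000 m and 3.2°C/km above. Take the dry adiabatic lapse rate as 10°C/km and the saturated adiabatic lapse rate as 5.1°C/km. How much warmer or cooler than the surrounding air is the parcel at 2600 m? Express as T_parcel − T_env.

-5.16°C (parcel cooler than environment)

Parcel:
  1200–2200 m, dry: Δz = 1 km ⇒ ΔT = -10°C; T = 19.1°C
  2200–2600 m, saturated: Δz = 0.4 km ⇒ ΔT = -2.04°C; T = 17.06°C
Environment:
  1200–2000 m, environment, lower layer: Δz = 0.8 km ⇒ ΔT = -4.96°C; T = 24.14°C
  2000–2600 m, environment, upper layer: Δz = 0.6 km ⇒ ΔT = -1.92°C; T = 22.22°C
T_parcel − T_env = 17.06 − 22.22 = -5.16°C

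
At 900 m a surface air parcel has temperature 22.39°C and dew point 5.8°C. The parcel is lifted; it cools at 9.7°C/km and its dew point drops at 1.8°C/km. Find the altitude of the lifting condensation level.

3000 m

T and T_d converge at 9.7 − 1.8 = 7.9°C per km
Height above start = (22.39 − 5.8) / 7.9 = 2.1 km
LCL altitude = 900 m + 2100 m = 3000 m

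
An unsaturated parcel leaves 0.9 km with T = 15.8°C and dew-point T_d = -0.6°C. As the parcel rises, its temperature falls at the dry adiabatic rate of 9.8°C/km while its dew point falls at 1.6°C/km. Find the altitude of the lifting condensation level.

2.9 km

T and T_d converge at 9.8 − 1.6 = 8.2°C per km
Height above start = (15.8 − (-0.6)) / 8.2 = 2 km
LCL altitude = 900 m + 2000 m = 2900 m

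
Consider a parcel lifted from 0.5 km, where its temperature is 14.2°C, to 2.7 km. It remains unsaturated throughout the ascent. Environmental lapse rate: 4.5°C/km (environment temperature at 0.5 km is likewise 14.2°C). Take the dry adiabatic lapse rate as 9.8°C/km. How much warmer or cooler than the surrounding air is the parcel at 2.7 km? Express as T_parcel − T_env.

-11.66°C (parcel cooler than environment)

Parcel:
  Dry to 2700 m: -9.8 × 2.2 km = -21.56°C, so T = -7.36°C.
Environment:
  Environment to 2700 m: -4.5 × 2.2 km = -9.9°C, so T = 4.3°C.
T_parcel − T_env = -7.36 − 4.3 = -11.66°C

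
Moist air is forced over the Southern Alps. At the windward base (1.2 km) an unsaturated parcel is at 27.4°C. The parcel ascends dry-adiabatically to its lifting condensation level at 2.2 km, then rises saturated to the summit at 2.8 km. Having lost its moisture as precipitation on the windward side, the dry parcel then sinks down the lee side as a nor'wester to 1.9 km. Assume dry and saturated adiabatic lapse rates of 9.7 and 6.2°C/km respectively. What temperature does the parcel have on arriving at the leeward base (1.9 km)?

1200 → 2200 m (dry, 9.7°C/km): ΔT = -9.7 × 1 = -9.7°C → T = 17.7°C
2200 → 2800 m (saturated, 6.2°C/km): ΔT = -6.2 × 0.6 = -3.72°C → T = 13.98°C
2800 → 1900 m (dry descent, 9.7°C/km): ΔT = +9.7 × 0.9 = +8.73°C → T = 22.71°C

22.71°C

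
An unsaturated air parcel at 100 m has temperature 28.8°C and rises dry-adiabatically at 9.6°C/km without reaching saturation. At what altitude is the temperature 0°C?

Height above start = (28.8 − 0) / 9.6 = 3 km
Altitude = 100 m + 3000 m = 3100 m

3100 m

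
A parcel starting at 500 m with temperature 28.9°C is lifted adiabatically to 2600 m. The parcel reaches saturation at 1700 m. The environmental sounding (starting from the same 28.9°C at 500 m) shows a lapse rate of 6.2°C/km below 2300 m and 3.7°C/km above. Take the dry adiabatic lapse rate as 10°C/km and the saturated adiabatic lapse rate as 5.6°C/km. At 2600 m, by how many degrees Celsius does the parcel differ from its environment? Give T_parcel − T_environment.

-4.77°C (parcel cooler than environment)

Parcel:
  From 500 m to 1700 m (dry): cools by 10 × 1.2 = 12°C, giving 16.9°C.
  From 1700 m to 2600 m (saturated): cools by 5.6 × 0.9 = 5.04°C, giving 11.86°C.
Environment:
  From 500 m to 2300 m (environment, lower layer): cools by 6.2 × 1.8 = 11.16°C, giving 17.74°C.
  From 2300 m to 2600 m (environment, upper layer): cools by 3.7 × 0.3 = 1.11°C, giving 16.63°C.
T_parcel − T_env = 11.86 − 16.63 = -4.77°C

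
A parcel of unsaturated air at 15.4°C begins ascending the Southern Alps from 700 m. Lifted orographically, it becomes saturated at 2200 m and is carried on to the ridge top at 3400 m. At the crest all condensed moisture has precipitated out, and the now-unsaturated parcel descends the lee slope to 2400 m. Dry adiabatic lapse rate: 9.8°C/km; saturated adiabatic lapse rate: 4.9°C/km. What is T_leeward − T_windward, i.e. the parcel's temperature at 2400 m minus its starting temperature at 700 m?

700–2200 m, dry: Δz = 1.5 km ⇒ ΔT = -14.7°C; T = 0.7°C
2200–3400 m, saturated: Δz = 1.2 km ⇒ ΔT = -5.88°C; T = -5.18°C
3400–2400 m, dry descent: Δz = 1 km ⇒ ΔT = +9.8°C; T = 4.62°C
Net change vs windward start: 4.62 − 15.4 = -10.78°C

-10.78°C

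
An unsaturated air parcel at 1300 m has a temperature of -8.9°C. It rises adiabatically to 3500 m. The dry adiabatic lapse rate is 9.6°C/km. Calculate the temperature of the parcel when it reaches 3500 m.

1300–3500 m, dry adiabatic: Δz = 2.2 km ⇒ ΔT = -21.12°C; T = -30.02°C

-30.02°C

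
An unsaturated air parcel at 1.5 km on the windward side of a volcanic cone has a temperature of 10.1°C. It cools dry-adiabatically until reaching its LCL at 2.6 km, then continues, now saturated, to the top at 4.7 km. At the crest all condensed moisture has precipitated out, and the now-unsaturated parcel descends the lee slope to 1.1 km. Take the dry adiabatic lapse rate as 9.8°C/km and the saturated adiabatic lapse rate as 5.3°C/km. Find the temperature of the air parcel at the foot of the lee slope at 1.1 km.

1500 → 2600 m (dry, 9.8°C/km): ΔT = -9.8 × 1.1 = -10.78°C → T = -0.68°C
2600 → 4700 m (saturated, 5.3°C/km): ΔT = -5.3 × 2.1 = -11.13°C → T = -11.81°C
4700 → 1100 m (dry descent, 9.8°C/km): ΔT = +9.8 × 3.6 = +35.28°C → T = 23.47°C

23.47°C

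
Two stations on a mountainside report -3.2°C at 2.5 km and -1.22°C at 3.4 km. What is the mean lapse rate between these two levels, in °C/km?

-2.2°C/km

Γ = −ΔT/Δz = (-3.2 − (-1.22)) / (3400 − 2500) m
  = -1.98°C / 0.9 km = -2.2°C/km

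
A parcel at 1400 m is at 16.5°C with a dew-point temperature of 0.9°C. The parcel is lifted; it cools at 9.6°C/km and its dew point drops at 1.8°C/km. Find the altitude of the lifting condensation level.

T and T_d converge at 9.6 − 1.8 = 7.8°C per km
Height above start = (16.5 − 0.9) / 7.8 = 2 km
LCL altitude = 1400 m + 2000 m = 3400 m

3400 m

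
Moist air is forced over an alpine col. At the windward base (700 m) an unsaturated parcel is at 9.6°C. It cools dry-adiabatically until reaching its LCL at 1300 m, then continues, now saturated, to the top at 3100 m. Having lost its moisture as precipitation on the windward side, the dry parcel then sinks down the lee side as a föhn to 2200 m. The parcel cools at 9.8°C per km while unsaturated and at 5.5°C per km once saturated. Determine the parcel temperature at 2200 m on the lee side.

Dry to 1300 m: -9.8 × 0.6 km = -5.88°C, so T = 3.72°C.
Saturated to 3100 m: -5.5 × 1.8 km = -9.9°C, so T = -6.18°C.
Dry descent to 2200 m: +9.8 × 0.9 km = +8.82°C, so T = 2.64°C.

2.64°C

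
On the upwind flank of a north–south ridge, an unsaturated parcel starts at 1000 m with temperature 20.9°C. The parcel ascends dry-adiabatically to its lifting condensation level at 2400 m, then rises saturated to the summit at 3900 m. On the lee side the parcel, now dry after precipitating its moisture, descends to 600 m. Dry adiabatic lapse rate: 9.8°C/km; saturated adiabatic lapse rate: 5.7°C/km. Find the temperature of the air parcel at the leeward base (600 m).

30.97°C

1000–2400 m, dry: Δz = 1.4 km ⇒ ΔT = -13.72°C; T = 7.18°C
2400–3900 m, saturated: Δz = 1.5 km ⇒ ΔT = -8.55°C; T = -1.37°C
3900–600 m, dry descent: Δz = 3.3 km ⇒ ΔT = +32.34°C; T = 30.97°C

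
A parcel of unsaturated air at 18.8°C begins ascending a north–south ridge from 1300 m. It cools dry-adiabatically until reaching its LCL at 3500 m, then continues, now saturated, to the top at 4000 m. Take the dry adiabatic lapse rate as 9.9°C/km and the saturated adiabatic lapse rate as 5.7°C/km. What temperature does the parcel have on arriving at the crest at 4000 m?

1300–3500 m, dry: Δz = 2.2 km ⇒ ΔT = -21.78°C; T = -2.98°C
3500–4000 m, saturated: Δz = 0.5 km ⇒ ΔT = -2.85°C; T = -5.83°C

-5.83°C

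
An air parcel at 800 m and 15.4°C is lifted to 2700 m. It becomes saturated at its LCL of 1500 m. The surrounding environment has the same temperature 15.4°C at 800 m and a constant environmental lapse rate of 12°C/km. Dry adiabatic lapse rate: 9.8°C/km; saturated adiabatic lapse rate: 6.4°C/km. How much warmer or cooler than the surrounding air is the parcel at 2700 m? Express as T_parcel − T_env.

Parcel:
  From 800 m to 1500 m (dry): cools by 9.8 × 0.7 = 6.86°C, giving 8.54°C.
  From 1500 m to 2700 m (saturated): cools by 6.4 × 1.2 = 7.68°C, giving 0.86°C.
Environment:
  From 800 m to 2700 m (environment): cools by 12 × 1.9 = 22.8°C, giving -7.4°C.
T_parcel − T_env = 0.86 − (-7.4) = +8.26°C

+8.26°C (parcel warmer than environment)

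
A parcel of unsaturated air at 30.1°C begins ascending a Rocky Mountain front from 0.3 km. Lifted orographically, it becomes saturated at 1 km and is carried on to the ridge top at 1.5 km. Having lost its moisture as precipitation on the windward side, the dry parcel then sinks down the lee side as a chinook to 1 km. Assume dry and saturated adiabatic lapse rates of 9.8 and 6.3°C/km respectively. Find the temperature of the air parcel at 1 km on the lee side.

300–1000 m, dry: Δz = 0.7 km ⇒ ΔT = -6.86°C; T = 23.24°C
1000–1500 m, saturated: Δz = 0.5 km ⇒ ΔT = -3.15°C; T = 20.09°C
1500–1000 m, dry descent: Δz = 0.5 km ⇒ ΔT = +4.9°C; T = 24.99°C

24.99°C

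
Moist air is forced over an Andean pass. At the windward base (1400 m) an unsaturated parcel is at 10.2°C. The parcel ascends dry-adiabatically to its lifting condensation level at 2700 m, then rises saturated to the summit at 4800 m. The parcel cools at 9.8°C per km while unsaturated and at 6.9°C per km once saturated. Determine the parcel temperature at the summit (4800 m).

1400 → 2700 m (dry, 9.8°C/km): ΔT = -9.8 × 1.3 = -12.74°C → T = -2.54°C
2700 → 4800 m (saturated, 6.9°C/km): ΔT = -6.9 × 2.1 = -14.49°C → T = -17.03°C

-17.03°C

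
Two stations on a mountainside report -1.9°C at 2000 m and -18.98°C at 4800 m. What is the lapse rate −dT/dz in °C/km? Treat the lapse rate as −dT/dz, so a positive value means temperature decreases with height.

Γ = −ΔT/Δz = (-1.9 − (-18.98)) / (4800 − 2000) m
  = 17.08°C / 2.8 km = 6.1°C/km

6.1°C/km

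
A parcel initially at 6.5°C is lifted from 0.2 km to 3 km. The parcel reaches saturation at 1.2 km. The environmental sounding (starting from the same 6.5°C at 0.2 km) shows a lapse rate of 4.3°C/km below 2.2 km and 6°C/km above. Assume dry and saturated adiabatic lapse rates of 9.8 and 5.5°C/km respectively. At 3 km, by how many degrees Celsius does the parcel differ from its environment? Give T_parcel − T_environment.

Parcel:
  From 200 m to 1200 m (dry): cools by 9.8 × 1 = 9.8°C, giving -3.3°C.
  From 1200 m to 3000 m (saturated): cools by 5.5 × 1.8 = 9.9°C, giving -13.2°C.
Environment:
  From 200 m to 2200 m (environment, lower layer): cools by 4.3 × 2 = 8.6°C, giving -2.1°C.
  From 2200 m to 3000 m (environment, upper layer): cools by 6 × 0.8 = 4.8°C, giving -6.9°C.
T_parcel − T_env = -13.2 − (-6.9) = -6.3°C

-6.3°C (parcel cooler than environment)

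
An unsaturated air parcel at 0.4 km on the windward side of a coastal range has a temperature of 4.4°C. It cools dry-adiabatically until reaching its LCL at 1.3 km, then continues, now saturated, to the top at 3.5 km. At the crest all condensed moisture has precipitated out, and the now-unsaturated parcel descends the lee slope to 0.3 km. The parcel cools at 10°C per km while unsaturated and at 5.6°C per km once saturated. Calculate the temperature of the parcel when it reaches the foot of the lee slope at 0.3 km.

15.08°C

Dry to 1300 m: -10 × 0.9 km = -9°C, so T = -4.6°C.
Saturated to 3500 m: -5.6 × 2.2 km = -12.32°C, so T = -16.92°C.
Dry descent to 300 m: +10 × 3.2 km = +32°C, so T = 15.08°C.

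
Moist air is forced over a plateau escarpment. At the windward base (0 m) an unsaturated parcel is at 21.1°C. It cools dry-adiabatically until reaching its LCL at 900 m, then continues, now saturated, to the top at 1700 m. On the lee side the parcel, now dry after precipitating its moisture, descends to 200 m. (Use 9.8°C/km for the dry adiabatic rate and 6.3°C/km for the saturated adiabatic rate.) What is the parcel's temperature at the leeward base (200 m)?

21.94°C

0 → 900 m (dry, 9.8°C/km): ΔT = -9.8 × 0.9 = -8.82°C → T = 12.28°C
900 → 1700 m (saturated, 6.3°C/km): ΔT = -6.3 × 0.8 = -5.04°C → T = 7.24°C
1700 → 200 m (dry descent, 9.8°C/km): ΔT = +9.8 × 1.5 = +14.7°C → T = 21.94°C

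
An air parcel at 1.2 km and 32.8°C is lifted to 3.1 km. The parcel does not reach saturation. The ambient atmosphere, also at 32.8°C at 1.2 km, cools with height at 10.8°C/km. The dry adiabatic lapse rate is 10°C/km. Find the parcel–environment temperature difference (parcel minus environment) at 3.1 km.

+1.52°C (parcel warmer than environment)

Parcel:
  From 1200 m to 3100 m (dry): cools by 10 × 1.9 = 19°C, giving 13.8°C.
Environment:
  From 1200 m to 3100 m (environment): cools by 10.8 × 1.9 = 20.52°C, giving 12.28°C.
T_parcel − T_env = 13.8 − 12.28 = +1.52°C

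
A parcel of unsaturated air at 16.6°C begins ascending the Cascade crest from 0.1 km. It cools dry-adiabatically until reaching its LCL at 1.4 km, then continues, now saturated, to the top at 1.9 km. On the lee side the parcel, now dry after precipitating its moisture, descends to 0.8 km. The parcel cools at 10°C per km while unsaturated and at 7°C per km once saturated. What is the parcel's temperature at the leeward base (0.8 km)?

11.1°C

100–1400 m, dry: Δz = 1.3 km ⇒ ΔT = -13°C; T = 3.6°C
1400–1900 m, saturated: Δz = 0.5 km ⇒ ΔT = -3.5°C; T = 0.1°C
1900–800 m, dry descent: Δz = 1.1 km ⇒ ΔT = +11°C; T = 11.1°C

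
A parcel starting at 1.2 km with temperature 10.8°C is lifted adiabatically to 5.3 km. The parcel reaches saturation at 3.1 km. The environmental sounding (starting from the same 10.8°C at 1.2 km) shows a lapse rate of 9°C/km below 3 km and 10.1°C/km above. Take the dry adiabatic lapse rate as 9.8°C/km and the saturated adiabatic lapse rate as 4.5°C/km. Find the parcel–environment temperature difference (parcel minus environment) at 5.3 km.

Parcel:
  1200 → 3100 m (dry, 9.8°C/km): ΔT = -9.8 × 1.9 = -18.62°C → T = -7.82°C
  3100 → 5300 m (saturated, 4.5°C/km): ΔT = -4.5 × 2.2 = -9.9°C → T = -17.72°C
Environment:
  1200 → 3000 m (environment, lower layer, 9°C/km): ΔT = -9 × 1.8 = -16.2°C → T = -5.4°C
  3000 → 5300 m (environment, upper layer, 10.1°C/km): ΔT = -10.1 × 2.3 = -23.23°C → T = -28.63°C
T_parcel − T_env = -17.72 − (-28.63) = +10.91°C

+10.91°C (parcel warmer than environment)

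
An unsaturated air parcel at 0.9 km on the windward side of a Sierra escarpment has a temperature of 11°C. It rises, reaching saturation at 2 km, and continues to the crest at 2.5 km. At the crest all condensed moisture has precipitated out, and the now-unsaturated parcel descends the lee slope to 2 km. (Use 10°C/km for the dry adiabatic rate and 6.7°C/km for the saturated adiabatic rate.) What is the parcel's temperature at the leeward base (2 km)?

900 → 2000 m (dry, 10°C/km): ΔT = -10 × 1.1 = -11°C → T = 0°C
2000 → 2500 m (saturated, 6.7°C/km): ΔT = -6.7 × 0.5 = -3.35°C → T = -3.35°C
2500 → 2000 m (dry descent, 10°C/km): ΔT = +10 × 0.5 = +5°C → T = 1.65°C

1.65°C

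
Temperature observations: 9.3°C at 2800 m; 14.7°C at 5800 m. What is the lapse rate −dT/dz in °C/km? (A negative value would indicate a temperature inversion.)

Γ = −ΔT/Δz = (9.3 − 14.7) / (5800 − 2800) m
  = -5.4°C / 3 km = -1.8°C/km

-1.8°C/km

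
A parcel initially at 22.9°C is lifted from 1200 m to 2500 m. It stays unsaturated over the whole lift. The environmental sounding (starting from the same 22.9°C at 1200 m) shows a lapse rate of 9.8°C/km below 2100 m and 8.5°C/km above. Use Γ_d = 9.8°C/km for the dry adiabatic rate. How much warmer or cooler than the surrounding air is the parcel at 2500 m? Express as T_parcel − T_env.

Parcel:
  1200 → 2500 m (dry, 9.8°C/km): ΔT = -9.8 × 1.3 = -12.74°C → T = 10.16°C
Environment:
  1200 → 2100 m (environment, lower layer, 9.8°C/km): ΔT = -9.8 × 0.9 = -8.82°C → T = 14.08°C
  2100 → 2500 m (environment, upper layer, 8.5°C/km): ΔT = -8.5 × 0.4 = -3.4°C → T = 10.68°C
T_parcel − T_env = 10.16 − 10.68 = -0.52°C

-0.52°C (parcel cooler than environment)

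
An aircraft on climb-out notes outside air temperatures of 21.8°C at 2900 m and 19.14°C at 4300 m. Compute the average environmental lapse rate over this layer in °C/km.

Γ = −ΔT/Δz = (21.8 − 19.14) / (4300 − 2900) m
  = 2.66°C / 1.4 km = 1.9°C/km

1.9°C/km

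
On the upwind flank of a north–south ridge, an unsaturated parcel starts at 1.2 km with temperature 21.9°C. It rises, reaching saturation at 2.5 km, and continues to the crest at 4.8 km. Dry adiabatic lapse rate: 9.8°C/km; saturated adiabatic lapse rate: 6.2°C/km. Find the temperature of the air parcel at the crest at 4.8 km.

1200–2500 m, dry: Δz = 1.3 km ⇒ ΔT = -12.74°C; T = 9.16°C
2500–4800 m, saturated: Δz = 2.3 km ⇒ ΔT = -14.26°C; T = -5.1°C

-5.1°C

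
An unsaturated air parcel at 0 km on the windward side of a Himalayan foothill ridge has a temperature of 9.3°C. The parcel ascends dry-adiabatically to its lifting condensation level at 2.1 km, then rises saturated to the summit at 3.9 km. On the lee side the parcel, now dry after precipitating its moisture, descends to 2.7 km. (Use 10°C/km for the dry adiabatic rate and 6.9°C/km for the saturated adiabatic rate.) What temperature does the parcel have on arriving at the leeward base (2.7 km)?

-12.12°C

0–2100 m, dry: Δz = 2.1 km ⇒ ΔT = -21°C; T = -11.7°C
2100–3900 m, saturated: Δz = 1.8 km ⇒ ΔT = -12.42°C; T = -24.12°C
3900–2700 m, dry descent: Δz = 1.2 km ⇒ ΔT = +12°C; T = -12.12°C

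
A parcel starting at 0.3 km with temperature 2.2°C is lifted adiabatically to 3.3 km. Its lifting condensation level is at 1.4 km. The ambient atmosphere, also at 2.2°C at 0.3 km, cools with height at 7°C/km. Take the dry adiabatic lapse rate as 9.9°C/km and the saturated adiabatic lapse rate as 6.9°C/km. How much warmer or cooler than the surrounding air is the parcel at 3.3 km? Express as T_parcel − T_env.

-3°C (parcel cooler than environment)

Parcel:
  Dry to 1400 m: -9.9 × 1.1 km = -10.89°C, so T = -8.69°C.
  Saturated to 3300 m: -6.9 × 1.9 km = -13.11°C, so T = -21.8°C.
Environment:
  Environment to 3300 m: -7 × 3 km = -21°C, so T = -18.8°C.
T_parcel − T_env = -21.8 − (-18.8) = -3°C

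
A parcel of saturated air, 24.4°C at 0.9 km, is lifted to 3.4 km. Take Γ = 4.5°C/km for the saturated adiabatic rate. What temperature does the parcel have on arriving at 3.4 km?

Saturated adiabatic to 3400 m: -4.5 × 2.5 km = -11.25°C, so T = 13.15°C.

13.15°C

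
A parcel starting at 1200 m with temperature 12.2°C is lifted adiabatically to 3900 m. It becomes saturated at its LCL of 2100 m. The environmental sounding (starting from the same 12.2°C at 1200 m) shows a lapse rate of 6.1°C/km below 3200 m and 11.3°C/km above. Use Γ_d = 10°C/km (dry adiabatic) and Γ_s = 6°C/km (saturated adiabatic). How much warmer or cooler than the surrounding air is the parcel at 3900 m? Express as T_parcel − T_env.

Parcel:
  1200–2100 m, dry: Δz = 0.9 km ⇒ ΔT = -9°C; T = 3.2°C
  2100–3900 m, saturated: Δz = 1.8 km ⇒ ΔT = -10.8°C; T = -7.6°C
Environment:
  1200–3200 m, environment, lower layer: Δz = 2 km ⇒ ΔT = -12.2°C; T = 0°C
  3200–3900 m, environment, upper layer: Δz = 0.7 km ⇒ ΔT = -7.91°C; T = -7.91°C
T_parcel − T_env = -7.6 − (-7.91) = +0.31°C

+0.31°C (parcel warmer than environment)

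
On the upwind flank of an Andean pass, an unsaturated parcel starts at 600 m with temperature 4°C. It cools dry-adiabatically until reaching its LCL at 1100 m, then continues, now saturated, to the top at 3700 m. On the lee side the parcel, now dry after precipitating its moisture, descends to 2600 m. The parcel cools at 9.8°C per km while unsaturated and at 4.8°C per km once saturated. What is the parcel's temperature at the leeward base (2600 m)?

600–1100 m, dry: Δz = 0.5 km ⇒ ΔT = -4.9°C; T = -0.9°C
1100–3700 m, saturated: Δz = 2.6 km ⇒ ΔT = -12.48°C; T = -13.38°C
3700–2600 m, dry descent: Δz = 1.1 km ⇒ ΔT = +10.78°C; T = -2.6°C

-2.6°C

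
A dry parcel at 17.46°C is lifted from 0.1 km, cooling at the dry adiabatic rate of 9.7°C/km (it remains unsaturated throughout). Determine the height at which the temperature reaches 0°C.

Height above start = (17.46 − 0) / 9.7 = 1.8 km
Altitude = 100 m + 1800 m = 1900 m

1.9 km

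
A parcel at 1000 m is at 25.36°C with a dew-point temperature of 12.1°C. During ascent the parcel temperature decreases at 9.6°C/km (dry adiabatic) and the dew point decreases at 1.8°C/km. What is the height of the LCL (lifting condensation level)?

2700 m

T and T_d converge at 9.6 − 1.8 = 7.8°C per km
Height above start = (25.36 − 12.1) / 7.8 = 1.7 km
LCL altitude = 1000 m + 1700 m = 2700 m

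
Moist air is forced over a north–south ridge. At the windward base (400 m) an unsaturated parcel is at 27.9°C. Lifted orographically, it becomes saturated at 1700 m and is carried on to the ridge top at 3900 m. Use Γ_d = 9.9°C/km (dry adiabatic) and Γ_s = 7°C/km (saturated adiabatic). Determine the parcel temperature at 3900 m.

From 400 m to 1700 m (dry): cools by 9.9 × 1.3 = 12.87°C, giving 15.03°C.
From 1700 m to 3900 m (saturated): cools by 7 × 2.2 = 15.4°C, giving -0.37°C.

-0.37°C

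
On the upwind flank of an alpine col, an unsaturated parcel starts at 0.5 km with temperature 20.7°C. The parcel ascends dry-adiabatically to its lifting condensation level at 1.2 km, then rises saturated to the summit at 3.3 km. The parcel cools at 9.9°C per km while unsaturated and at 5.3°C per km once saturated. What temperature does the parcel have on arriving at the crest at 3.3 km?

500–1200 m, dry: Δz = 0.7 km ⇒ ΔT = -6.93°C; T = 13.77°C
1200–3300 m, saturated: Δz = 2.1 km ⇒ ΔT = -11.13°C; T = 2.64°C

2.64°C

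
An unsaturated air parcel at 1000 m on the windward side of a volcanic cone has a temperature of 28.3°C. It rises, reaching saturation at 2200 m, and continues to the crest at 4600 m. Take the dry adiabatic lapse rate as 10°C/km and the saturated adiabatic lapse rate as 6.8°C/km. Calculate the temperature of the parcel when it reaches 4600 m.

Dry to 2200 m: -10 × 1.2 km = -12°C, so T = 16.3°C.
Saturated to 4600 m: -6.8 × 2.4 km = -16.32°C, so T = -0.02°C.

-0.02°C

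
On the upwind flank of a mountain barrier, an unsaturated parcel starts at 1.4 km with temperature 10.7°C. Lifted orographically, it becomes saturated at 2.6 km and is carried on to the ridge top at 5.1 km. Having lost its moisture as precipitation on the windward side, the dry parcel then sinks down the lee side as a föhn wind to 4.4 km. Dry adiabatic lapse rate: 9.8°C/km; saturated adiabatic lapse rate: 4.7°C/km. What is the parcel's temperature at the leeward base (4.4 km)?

-5.95°C

1400 → 2600 m (dry, 9.8°C/km): ΔT = -9.8 × 1.2 = -11.76°C → T = -1.06°C
2600 → 5100 m (saturated, 4.7°C/km): ΔT = -4.7 × 2.5 = -11.75°C → T = -12.81°C
5100 → 4400 m (dry descent, 9.8°C/km): ΔT = +9.8 × 0.7 = +6.86°C → T = -5.95°C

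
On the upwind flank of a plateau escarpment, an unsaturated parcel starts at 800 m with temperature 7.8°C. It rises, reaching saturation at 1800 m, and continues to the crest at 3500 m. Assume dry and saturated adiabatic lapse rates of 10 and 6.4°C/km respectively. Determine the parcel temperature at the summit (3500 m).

Dry to 1800 m: -10 × 1 km = -10°C, so T = -2.2°C.
Saturated to 3500 m: -6.4 × 1.7 km = -10.88°C, so T = -13.08°C.

-13.08°C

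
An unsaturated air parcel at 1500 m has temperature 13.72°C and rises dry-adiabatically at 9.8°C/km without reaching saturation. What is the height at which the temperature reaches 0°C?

Height above start = (13.72 − 0) / 9.8 = 1.4 km
Altitude = 1500 m + 1400 m = 2900 m

2900 m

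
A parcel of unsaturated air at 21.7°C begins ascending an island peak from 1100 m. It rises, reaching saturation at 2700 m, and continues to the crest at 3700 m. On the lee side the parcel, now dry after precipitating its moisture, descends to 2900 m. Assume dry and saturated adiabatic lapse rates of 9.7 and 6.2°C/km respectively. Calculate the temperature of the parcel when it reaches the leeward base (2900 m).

From 1100 m to 2700 m (dry): cools by 9.7 × 1.6 = 15.52°C, giving 6.18°C.
From 2700 m to 3700 m (saturated): cools by 6.2 × 1 = 6.2°C, giving -0.02°C.
From 3700 m to 2900 m (dry descent): warms by 9.7 × 0.8 = 7.76°C, giving 7.74°C.

7.74°C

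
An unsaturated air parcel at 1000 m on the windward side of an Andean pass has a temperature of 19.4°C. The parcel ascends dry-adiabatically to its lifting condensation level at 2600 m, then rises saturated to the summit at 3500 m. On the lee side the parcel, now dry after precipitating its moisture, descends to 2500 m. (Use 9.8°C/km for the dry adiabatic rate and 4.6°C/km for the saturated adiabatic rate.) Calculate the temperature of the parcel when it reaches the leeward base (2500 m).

9.38°C

1000–2600 m, dry: Δz = 1.6 km ⇒ ΔT = -15.68°C; T = 3.72°C
2600–3500 m, saturated: Δz = 0.9 km ⇒ ΔT = -4.14°C; T = -0.42°C
3500–2500 m, dry descent: Δz = 1 km ⇒ ΔT = +9.8°C; T = 9.38°C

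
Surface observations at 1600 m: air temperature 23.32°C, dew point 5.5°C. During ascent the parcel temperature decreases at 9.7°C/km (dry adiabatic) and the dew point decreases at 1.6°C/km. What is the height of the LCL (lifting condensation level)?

T and T_d converge at 9.7 − 1.6 = 8.1°C per km
Height above start = (23.32 − 5.5) / 8.1 = 2.2 km
LCL altitude = 1600 m + 2200 m = 3800 m

3800 m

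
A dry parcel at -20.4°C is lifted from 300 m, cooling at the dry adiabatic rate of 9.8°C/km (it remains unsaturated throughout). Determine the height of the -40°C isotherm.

2300 m

Height above start = (-20.4 − (-40)) / 9.8 = 2 km
Altitude = 300 m + 2000 m = 2300 m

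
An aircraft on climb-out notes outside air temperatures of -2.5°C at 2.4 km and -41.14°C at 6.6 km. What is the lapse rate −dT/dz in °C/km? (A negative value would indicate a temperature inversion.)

9.2°C/km

Γ = −ΔT/Δz = (-2.5 − (-41.14)) / (6600 − 2400) m
  = 38.64°C / 4.2 km = 9.2°C/km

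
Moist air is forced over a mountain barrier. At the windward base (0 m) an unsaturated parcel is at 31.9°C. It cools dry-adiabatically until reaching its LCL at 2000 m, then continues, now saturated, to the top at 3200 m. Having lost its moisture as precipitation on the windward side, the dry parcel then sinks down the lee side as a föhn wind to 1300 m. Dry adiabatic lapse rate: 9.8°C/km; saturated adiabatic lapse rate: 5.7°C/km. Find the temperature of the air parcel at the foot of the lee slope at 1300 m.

0 → 2000 m (dry, 9.8°C/km): ΔT = -9.8 × 2 = -19.6°C → T = 12.3°C
2000 → 3200 m (saturated, 5.7°C/km): ΔT = -5.7 × 1.2 = -6.84°C → T = 5.46°C
3200 → 1300 m (dry descent, 9.8°C/km): ΔT = +9.8 × 1.9 = +18.62°C → T = 24.08°C

24.08°C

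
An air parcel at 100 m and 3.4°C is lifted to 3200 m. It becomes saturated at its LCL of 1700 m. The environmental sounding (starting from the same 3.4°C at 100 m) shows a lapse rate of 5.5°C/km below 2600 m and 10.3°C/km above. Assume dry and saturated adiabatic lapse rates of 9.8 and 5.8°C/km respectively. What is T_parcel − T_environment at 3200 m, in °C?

-4.45°C (parcel cooler than environment)

Parcel:
  Dry to 1700 m: -9.8 × 1.6 km = -15.68°C, so T = -12.28°C.
  Saturated to 3200 m: -5.8 × 1.5 km = -8.7°C, so T = -20.98°C.
Environment:
  Environment, lower layer to 2600 m: -5.5 × 2.5 km = -13.75°C, so T = -10.35°C.
  Environment, upper layer to 3200 m: -10.3 × 0.6 km = -6.18°C, so T = -16.53°C.
T_parcel − T_env = -20.98 − (-16.53) = -4.45°C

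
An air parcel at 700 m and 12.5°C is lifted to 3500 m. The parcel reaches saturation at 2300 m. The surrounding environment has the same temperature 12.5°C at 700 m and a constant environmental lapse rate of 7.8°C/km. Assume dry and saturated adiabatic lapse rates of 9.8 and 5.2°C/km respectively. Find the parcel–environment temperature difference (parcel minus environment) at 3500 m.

Parcel:
  700–2300 m, dry: Δz = 1.6 km ⇒ ΔT = -15.68°C; T = -3.18°C
  2300–3500 m, saturated: Δz = 1.2 km ⇒ ΔT = -6.24°C; T = -9.42°C
Environment:
  700–3500 m, environment: Δz = 2.8 km ⇒ ΔT = -21.84°C; T = -9.34°C
T_parcel − T_env = -9.42 − (-9.34) = -0.08°C

-0.08°C (parcel cooler than environment)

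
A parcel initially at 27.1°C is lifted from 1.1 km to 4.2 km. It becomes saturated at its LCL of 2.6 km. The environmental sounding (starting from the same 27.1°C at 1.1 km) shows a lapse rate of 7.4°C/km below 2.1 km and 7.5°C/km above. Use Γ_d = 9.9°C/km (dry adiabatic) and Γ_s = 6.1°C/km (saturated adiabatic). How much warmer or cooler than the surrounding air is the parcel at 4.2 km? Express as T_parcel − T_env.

-1.46°C (parcel cooler than environment)

Parcel:
  1100 → 2600 m (dry, 9.9°C/km): ΔT = -9.9 × 1.5 = -14.85°C → T = 12.25°C
  2600 → 4200 m (saturated, 6.1°C/km): ΔT = -6.1 × 1.6 = -9.76°C → T = 2.49°C
Environment:
  1100 → 2100 m (environment, lower layer, 7.4°C/km): ΔT = -7.4 × 1 = -7.4°C → T = 19.7°C
  2100 → 4200 m (environment, upper layer, 7.5°C/km): ΔT = -7.5 × 2.1 = -15.75°C → T = 3.95°C
T_parcel − T_env = 2.49 − 3.95 = -1.46°C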